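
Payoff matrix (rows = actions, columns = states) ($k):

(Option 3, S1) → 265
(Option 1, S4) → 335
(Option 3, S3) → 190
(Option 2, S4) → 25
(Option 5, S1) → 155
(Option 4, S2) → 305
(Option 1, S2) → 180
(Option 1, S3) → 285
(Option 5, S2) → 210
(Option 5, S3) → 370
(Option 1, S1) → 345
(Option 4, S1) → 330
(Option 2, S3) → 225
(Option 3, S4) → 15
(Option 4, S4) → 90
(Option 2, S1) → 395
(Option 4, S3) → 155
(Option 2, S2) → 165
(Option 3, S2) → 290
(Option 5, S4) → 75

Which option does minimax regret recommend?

Column bests: S1=395, S2=305, S3=370, S4=335.
Option 1 regrets: 50, 125, 85, 0 → max 125
Option 2 regrets: 0, 140, 145, 310 → max 310
Option 3 regrets: 130, 15, 180, 320 → max 320
Option 4 regrets: 65, 0, 215, 245 → max 245
Option 5 regrets: 240, 95, 0, 260 → max 260
Smallest max regret = 125 → Option 1.

Option 1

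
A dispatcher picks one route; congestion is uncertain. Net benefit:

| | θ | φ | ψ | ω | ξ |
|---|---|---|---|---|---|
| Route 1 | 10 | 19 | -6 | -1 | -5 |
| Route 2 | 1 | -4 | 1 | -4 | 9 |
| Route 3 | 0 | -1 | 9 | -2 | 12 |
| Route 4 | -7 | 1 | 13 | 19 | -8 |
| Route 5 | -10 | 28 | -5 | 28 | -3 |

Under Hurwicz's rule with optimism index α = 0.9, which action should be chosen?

Route 1: 0.9·19 + 0.1·(-6) = 16.5
Route 2: 0.9·9 + 0.1·(-4) = 7.7
Route 3: 0.9·12 + 0.1·(-2) = 10.6
Route 4: 0.9·19 + 0.1·(-8) = 16.3
Route 5: 0.9·28 + 0.1·(-10) = 24.2
Highest Hurwicz score = 24.2 → Route 5.

Route 5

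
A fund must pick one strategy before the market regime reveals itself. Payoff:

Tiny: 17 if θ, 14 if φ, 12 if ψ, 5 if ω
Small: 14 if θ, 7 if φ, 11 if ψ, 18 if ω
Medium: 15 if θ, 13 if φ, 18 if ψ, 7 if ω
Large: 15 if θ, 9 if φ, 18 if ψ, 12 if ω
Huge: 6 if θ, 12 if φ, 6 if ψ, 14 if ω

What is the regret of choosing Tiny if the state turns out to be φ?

Best payoff under φ is 14.
Regret = 14 − 14 = 0.

0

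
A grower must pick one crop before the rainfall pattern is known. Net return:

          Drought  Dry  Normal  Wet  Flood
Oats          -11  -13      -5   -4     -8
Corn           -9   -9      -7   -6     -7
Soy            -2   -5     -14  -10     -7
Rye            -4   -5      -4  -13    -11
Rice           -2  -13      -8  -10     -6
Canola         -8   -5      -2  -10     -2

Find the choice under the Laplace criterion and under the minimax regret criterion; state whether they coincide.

Row averages: Oats=-8.2, Corn=-7.6, Soy=-7.6, Rye=-7.4, Rice=-7.8, Canola=-5.4
Highest average = -5.4 → Canola.
Column bests: Drought=-2, Dry=-5, Normal=-2, Wet=-4, Flood=-2.
Oats regrets: 9, 8, 3, 0, 6 → max 9
Corn regrets: 7, 4, 5, 2, 5 → max 7
Soy regrets: 0, 0, 12, 6, 5 → max 12
Rye regrets: 2, 0, 2, 9, 9 → max 9
Rice regrets: 0, 8, 6, 6, 4 → max 8
Canola regrets: 6, 0, 0, 6, 0 → max 6
Smallest max regret = 6 → Canola.

laplace → Canola; minimax regret → Canola (agree)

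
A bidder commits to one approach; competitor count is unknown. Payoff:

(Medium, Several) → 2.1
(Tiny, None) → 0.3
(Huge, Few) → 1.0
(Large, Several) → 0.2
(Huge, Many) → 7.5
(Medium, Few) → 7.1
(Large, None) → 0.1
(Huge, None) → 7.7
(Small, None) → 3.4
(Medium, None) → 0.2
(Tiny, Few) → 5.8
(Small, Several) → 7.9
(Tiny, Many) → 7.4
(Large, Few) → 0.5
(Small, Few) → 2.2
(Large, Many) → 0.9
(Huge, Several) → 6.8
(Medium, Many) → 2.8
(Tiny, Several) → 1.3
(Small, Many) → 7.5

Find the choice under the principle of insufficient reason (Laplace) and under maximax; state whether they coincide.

Row averages: Tiny=3.7, Small=5.25, Medium=3.05, Large=0.425, Huge=5.75
Highest average = 5.75 → Huge.
Row maxima: Tiny=7.4, Small=7.9, Medium=7.1, Large=0.9, Huge=7.7
Best best-case = 7.9 → Small.

laplace → Huge; maximax → Small (disagree)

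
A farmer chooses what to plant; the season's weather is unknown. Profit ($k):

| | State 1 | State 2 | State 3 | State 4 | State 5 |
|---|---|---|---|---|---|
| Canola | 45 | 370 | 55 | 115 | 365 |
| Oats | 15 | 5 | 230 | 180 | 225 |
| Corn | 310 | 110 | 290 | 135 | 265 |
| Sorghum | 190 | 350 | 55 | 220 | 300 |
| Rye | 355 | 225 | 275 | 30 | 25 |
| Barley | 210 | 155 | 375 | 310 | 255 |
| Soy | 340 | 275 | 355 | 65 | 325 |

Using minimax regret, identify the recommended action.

Barley

Column bests: State 1=355, State 2=370, State 3=375, State 4=310, State 5=365.
Canola regrets: 310, 0, 320, 195, 0 → max 320
Oats regrets: 340, 365, 145, 130, 140 → max 365
Corn regrets: 45, 260, 85, 175, 100 → max 260
Sorghum regrets: 165, 20, 320, 90, 65 → max 320
Rye regrets: 0, 145, 100, 280, 340 → max 340
Barley regrets: 145, 215, 0, 0, 110 → max 215
Soy regrets: 15, 95, 20, 245, 40 → max 245
Smallest max regret = 215 → Barley.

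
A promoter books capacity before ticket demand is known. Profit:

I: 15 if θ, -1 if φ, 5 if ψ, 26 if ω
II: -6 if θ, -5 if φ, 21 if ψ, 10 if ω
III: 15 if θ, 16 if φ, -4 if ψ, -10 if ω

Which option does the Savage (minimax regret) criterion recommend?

Column bests: θ=15, φ=16, ψ=21, ω=26.
I regrets: 0, 17, 16, 0 → max 17
II regrets: 21, 21, 0, 16 → max 21
III regrets: 0, 0, 25, 36 → max 36
Smallest max regret = 17 → I.

I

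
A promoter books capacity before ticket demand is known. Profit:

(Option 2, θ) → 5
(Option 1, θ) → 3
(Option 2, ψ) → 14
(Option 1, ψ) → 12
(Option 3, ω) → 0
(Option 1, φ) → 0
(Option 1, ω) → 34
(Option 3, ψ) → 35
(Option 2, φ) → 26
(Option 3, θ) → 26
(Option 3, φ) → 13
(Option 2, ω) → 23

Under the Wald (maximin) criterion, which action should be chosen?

Option 2

Row minima: Option 1=0, Option 2=5, Option 3=0
Best worst-case = 5 → Option 2.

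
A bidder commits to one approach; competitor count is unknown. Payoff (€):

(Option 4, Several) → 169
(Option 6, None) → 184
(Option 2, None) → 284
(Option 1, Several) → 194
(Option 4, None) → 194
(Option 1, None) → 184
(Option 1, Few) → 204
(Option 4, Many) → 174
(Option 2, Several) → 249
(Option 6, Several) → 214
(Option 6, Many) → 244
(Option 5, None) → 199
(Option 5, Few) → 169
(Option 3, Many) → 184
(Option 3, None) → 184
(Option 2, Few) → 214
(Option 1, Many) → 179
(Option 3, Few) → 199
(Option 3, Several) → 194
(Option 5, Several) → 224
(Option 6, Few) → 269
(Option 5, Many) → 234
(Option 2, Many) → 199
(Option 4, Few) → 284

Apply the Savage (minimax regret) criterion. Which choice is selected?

Column bests: None=284, Few=284, Several=249, Many=244.
Option 1 regrets: 100, 80, 55, 65 → max 100
Option 2 regrets: 0, 70, 0, 45 → max 70
Option 3 regrets: 100, 85, 55, 60 → max 100
Option 4 regrets: 90, 0, 80, 70 → max 90
Option 5 regrets: 85, 115, 25, 10 → max 115
Option 6 regrets: 100, 15, 35, 0 → max 100
Smallest max regret = 70 → Option 2.

Option 2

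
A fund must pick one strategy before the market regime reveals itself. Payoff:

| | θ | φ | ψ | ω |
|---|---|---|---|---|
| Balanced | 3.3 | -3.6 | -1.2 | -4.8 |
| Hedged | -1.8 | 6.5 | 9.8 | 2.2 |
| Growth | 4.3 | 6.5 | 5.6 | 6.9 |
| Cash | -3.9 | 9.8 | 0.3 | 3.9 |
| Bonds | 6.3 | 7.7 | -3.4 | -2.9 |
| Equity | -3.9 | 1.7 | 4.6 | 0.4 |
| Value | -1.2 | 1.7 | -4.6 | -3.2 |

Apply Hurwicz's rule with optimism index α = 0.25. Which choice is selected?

Balanced: 0.25·3.3 + 0.75·(-4.8) = -2.775
Hedged: 0.25·9.8 + 0.75·(-1.8) = 1.1
Growth: 0.25·6.9 + 0.75·4.3 = 4.95
Cash: 0.25·9.8 + 0.75·(-3.9) = -0.475
Bonds: 0.25·7.7 + 0.75·(-3.4) = -0.625
Equity: 0.25·4.6 + 0.75·(-3.9) = -1.775
Value: 0.25·1.7 + 0.75·(-4.6) = -3.025
Highest Hurwicz score = 4.95 → Growth.

Growth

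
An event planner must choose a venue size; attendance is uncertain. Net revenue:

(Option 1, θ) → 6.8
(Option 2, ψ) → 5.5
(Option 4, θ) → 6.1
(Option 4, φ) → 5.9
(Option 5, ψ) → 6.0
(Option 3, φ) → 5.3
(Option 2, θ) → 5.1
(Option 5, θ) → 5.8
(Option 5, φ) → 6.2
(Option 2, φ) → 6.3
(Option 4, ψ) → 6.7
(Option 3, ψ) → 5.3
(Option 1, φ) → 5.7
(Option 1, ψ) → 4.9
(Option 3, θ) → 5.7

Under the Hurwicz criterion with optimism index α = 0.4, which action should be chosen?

Option 1: 0.4·6.8 + 0.6·4.9 = 5.66
Option 2: 0.4·6.3 + 0.6·5.1 = 5.58
Option 3: 0.4·5.7 + 0.6·5.3 = 5.46
Option 4: 0.4·6.7 + 0.6·5.9 = 6.22
Option 5: 0.4·6.2 + 0.6·5.8 = 5.96
Highest Hurwicz score = 6.22 → Option 4.

Option 4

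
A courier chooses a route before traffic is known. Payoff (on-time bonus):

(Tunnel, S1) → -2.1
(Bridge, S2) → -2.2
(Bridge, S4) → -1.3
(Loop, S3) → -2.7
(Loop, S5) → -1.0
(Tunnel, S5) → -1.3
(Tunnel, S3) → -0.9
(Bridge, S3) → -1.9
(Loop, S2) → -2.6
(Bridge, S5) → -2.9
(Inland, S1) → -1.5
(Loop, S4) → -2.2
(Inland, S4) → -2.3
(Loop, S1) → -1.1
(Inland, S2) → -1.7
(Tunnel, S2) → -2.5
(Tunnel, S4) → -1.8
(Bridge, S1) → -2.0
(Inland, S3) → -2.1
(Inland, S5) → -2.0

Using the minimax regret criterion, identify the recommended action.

Column bests: S1=-1.1, S2=-1.7, S3=-0.9, S4=-1.3, S5=-1.0.
Inland regrets: 0.4, 0.0, 1.2, 1.0, 1.0 → max 1.2
Bridge regrets: 0.9, 0.5, 1.0, 0.0, 1.9 → max 1.9
Tunnel regrets: 1.0, 0.8, 0.0, 0.5, 0.3 → max 1.0
Loop regrets: 0.0, 0.9, 1.8, 0.9, 0.0 → max 1.8
Smallest max regret = 1.0 → Tunnel.

Tunnel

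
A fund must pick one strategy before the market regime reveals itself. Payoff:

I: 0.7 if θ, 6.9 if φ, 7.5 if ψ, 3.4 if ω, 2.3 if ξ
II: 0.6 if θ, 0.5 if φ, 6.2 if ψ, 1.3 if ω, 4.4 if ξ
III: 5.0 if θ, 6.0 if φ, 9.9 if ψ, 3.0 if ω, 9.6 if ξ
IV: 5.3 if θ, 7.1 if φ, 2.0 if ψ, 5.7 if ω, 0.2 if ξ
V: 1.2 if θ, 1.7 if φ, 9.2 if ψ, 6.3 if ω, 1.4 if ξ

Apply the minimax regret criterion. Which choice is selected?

Column bests: θ=5.3, φ=7.1, ψ=9.9, ω=6.3, ξ=9.6.
I regrets: 4.6, 0.2, 2.4, 2.9, 7.3 → max 7.3
II regrets: 4.7, 6.6, 3.7, 5.0, 5.2 → max 6.6
III regrets: 0.3, 1.1, 0.0, 3.3, 0.0 → max 3.3
IV regrets: 0.0, 0.0, 7.9, 0.6, 9.4 → max 9.4
V regrets: 4.1, 5.4, 0.7, 0.0, 8.2 → max 8.2
Smallest max regret = 3.3 → III.

III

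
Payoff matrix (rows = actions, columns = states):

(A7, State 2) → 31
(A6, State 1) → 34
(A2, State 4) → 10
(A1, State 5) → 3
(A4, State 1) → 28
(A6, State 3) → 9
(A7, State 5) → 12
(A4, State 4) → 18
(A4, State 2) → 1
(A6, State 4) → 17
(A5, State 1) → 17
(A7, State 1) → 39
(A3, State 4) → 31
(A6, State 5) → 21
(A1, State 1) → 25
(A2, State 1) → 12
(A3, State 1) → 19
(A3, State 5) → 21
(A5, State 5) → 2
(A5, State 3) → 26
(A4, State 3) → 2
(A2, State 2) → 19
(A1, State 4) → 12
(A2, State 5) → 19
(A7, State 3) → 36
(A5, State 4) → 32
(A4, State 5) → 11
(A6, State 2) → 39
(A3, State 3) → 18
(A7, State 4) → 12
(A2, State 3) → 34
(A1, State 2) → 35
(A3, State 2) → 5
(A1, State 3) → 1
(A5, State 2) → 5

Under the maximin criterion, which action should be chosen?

Row minima: A1=1, A2=10, A3=5, A4=1, A5=2, A6=9, A7=12
Best worst-case = 12 → A7.

A7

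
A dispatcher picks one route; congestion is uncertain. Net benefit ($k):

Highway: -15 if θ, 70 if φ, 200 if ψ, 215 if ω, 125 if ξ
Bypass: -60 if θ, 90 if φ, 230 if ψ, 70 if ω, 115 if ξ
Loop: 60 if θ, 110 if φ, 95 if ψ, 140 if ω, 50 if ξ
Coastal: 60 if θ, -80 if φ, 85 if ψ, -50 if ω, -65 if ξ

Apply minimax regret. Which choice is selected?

Highway

Column bests: θ=60, φ=110, ψ=230, ω=215, ξ=125.
Highway regrets: 75, 40, 30, 0, 0 → max 75
Bypass regrets: 120, 20, 0, 145, 10 → max 145
Loop regrets: 0, 0, 135, 75, 75 → max 135
Coastal regrets: 0, 190, 145, 265, 190 → max 265
Smallest max regret = 75 → Highway.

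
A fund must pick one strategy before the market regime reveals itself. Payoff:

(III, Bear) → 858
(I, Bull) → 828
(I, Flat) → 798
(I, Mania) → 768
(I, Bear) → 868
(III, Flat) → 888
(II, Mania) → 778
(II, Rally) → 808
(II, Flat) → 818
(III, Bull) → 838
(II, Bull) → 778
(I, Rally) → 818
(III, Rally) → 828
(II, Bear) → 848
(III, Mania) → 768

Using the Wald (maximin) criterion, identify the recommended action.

II

Row minima: I=768, II=778, III=768
Best worst-case = 778 → II.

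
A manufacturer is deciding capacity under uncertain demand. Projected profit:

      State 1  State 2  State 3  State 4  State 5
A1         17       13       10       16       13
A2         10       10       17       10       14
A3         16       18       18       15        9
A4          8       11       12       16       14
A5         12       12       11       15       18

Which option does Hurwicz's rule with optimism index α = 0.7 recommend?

A5

A1: 0.7·17 + 0.3·10 = 14.9
A2: 0.7·17 + 0.3·10 = 14.9
A3: 0.7·18 + 0.3·9 = 15.3
A4: 0.7·16 + 0.3·8 = 13.6
A5: 0.7·18 + 0.3·11 = 15.9
Highest Hurwicz score = 15.9 → A5.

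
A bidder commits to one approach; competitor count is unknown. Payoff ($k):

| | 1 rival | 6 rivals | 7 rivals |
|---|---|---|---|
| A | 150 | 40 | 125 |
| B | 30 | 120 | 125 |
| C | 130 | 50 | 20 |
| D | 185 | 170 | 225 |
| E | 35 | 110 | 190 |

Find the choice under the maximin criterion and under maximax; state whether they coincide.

maximin → D; maximax → D (agree)

Row minima: A=40, B=30, C=20, D=170, E=35
Best worst-case = 170 → D.
Row maxima: A=150, B=125, C=130, D=225, E=190
Best best-case = 225 → D.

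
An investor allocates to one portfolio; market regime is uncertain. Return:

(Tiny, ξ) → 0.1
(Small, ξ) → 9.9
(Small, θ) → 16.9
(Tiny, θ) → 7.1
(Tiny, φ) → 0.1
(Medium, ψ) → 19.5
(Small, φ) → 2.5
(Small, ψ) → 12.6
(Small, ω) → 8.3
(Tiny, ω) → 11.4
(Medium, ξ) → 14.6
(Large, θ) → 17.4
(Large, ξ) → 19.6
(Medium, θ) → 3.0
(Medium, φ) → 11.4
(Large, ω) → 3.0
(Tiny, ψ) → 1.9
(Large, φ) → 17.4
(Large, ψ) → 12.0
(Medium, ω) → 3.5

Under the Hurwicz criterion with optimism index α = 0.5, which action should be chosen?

Tiny: 0.5·11.4 + 0.5·0.1 = 5.75
Small: 0.5·16.9 + 0.5·2.5 = 9.7
Medium: 0.5·19.5 + 0.5·3.0 = 11.25
Large: 0.5·19.6 + 0.5·3.0 = 11.3
Highest Hurwicz score = 11.3 → Large.

Large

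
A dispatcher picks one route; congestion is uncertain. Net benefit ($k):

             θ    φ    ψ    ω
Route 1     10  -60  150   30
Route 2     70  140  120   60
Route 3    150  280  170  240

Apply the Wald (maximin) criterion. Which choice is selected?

Route 3

Row minima: Route 1=-60, Route 2=60, Route 3=150
Best worst-case = 150 → Route 3.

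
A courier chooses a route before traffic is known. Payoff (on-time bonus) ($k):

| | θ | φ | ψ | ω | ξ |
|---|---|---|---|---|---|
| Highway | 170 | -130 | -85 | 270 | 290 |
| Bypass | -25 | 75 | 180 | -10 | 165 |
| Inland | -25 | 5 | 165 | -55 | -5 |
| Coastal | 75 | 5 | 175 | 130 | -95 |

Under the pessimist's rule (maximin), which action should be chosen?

Row minima: Highway=-130, Bypass=-25, Inland=-55, Coastal=-95
Best worst-case = -25 → Bypass.

Bypass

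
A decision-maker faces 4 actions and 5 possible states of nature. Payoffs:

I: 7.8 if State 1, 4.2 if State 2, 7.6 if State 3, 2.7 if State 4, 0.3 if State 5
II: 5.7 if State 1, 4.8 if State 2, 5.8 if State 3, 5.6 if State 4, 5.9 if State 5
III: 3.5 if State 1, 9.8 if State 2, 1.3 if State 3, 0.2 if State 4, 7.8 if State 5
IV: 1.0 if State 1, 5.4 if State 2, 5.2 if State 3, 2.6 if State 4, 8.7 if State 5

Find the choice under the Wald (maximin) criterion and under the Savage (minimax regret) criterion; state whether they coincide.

Row minima: I=0.3, II=4.8, III=0.2, IV=1.0
Best worst-case = 4.8 → II.
Column bests: State 1=7.8, State 2=9.8, State 3=7.6, State 4=5.6, State 5=8.7.
I regrets: 0.0, 5.6, 0.0, 2.9, 8.4 → max 8.4
II regrets: 2.1, 5.0, 1.8, 0.0, 2.8 → max 5.0
III regrets: 4.3, 0.0, 6.3, 5.4, 0.9 → max 6.3
IV regrets: 6.8, 4.4, 2.4, 3.0, 0.0 → max 6.8
Smallest max regret = 5.0 → II.

maximin → II; minimax regret → II (agree)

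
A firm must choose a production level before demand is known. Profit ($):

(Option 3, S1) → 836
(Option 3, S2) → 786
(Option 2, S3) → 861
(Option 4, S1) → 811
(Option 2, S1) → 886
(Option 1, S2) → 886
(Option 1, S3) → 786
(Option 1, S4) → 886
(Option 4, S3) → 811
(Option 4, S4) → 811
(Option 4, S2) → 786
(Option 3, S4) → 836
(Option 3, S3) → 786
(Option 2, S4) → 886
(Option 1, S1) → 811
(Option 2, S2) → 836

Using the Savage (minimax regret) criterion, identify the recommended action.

Option 2

Column bests: S1=886, S2=886, S3=861, S4=886.
Option 1 regrets: 75, 0, 75, 0 → max 75
Option 2 regrets: 0, 50, 0, 0 → max 50
Option 3 regrets: 50, 100, 75, 50 → max 100
Option 4 regrets: 75, 100, 50, 75 → max 100
Smallest max regret = 50 → Option 2.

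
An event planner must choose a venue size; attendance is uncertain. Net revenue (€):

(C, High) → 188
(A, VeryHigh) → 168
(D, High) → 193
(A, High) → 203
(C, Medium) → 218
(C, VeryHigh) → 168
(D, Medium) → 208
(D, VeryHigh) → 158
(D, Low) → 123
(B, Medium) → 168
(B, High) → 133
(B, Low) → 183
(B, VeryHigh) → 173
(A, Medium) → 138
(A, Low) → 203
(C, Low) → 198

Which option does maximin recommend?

Row minima: A=138, B=133, C=168, D=123
Best worst-case = 168 → C.

C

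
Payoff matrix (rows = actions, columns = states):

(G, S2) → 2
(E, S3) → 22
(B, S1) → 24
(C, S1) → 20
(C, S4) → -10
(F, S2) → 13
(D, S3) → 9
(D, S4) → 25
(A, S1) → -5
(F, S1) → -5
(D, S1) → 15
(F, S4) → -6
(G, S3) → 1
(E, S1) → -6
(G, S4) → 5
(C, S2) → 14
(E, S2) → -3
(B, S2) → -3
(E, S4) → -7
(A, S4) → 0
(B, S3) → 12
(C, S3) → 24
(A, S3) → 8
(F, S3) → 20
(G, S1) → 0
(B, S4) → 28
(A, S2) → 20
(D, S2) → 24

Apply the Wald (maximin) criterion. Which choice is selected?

D

Row minima: A=-5, B=-3, C=-10, D=9, E=-7, F=-6, G=0
Best worst-case = 9 → D.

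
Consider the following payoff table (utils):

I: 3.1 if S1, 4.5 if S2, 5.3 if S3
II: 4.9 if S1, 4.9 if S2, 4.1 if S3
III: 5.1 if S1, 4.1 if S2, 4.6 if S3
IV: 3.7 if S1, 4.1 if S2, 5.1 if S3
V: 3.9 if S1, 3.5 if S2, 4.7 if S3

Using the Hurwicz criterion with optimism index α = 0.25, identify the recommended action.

I: 0.25·5.3 + 0.75·3.1 = 3.65
II: 0.25·4.9 + 0.75·4.1 = 4.3
III: 0.25·5.1 + 0.75·4.1 = 4.35
IV: 0.25·5.1 + 0.75·3.7 = 4.05
V: 0.25·4.7 + 0.75·3.5 = 3.8
Highest Hurwicz score = 4.35 → III.

III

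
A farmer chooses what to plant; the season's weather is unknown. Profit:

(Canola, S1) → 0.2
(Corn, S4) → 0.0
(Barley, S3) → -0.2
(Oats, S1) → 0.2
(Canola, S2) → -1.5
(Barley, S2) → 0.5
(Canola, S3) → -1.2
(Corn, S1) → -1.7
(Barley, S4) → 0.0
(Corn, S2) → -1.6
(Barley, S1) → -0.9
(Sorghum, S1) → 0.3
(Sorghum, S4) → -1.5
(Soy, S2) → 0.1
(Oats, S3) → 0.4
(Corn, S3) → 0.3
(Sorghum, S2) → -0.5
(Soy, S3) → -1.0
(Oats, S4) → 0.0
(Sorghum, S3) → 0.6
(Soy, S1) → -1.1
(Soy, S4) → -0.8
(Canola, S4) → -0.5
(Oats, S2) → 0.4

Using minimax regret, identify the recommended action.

Column bests: S1=0.3, S2=0.5, S3=0.6, S4=0.0.
Sorghum regrets: 0.0, 1.0, 0.0, 1.5 → max 1.5
Oats regrets: 0.1, 0.1, 0.2, 0.0 → max 0.2
Canola regrets: 0.1, 2.0, 1.8, 0.5 → max 2.0
Soy regrets: 1.4, 0.4, 1.6, 0.8 → max 1.6
Barley regrets: 1.2, 0.0, 0.8, 0.0 → max 1.2
Corn regrets: 2.0, 2.1, 0.3, 0.0 → max 2.1
Smallest max regret = 0.2 → Oats.

Oats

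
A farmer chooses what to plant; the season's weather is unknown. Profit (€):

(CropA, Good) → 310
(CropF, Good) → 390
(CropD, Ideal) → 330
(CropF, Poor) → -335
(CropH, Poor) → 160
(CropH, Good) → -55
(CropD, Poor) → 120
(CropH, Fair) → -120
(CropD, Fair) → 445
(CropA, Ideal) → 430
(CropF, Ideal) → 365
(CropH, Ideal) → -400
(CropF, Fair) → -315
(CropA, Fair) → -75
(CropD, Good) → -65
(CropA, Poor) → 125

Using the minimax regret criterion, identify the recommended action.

Column bests: Poor=160, Fair=445, Good=390, Ideal=430.
CropF regrets: 495, 760, 0, 65 → max 760
CropD regrets: 40, 0, 455, 100 → max 455
CropA regrets: 35, 520, 80, 0 → max 520
CropH regrets: 0, 565, 445, 830 → max 830
Smallest max regret = 455 → CropD.

CropD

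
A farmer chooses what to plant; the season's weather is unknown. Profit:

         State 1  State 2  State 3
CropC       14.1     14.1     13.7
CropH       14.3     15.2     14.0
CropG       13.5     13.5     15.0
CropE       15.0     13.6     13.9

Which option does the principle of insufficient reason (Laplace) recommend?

Row averages: CropC=419/30, CropH=14.5, CropG=14, CropE=85/6
Highest average = 14.5 → CropH.

CropH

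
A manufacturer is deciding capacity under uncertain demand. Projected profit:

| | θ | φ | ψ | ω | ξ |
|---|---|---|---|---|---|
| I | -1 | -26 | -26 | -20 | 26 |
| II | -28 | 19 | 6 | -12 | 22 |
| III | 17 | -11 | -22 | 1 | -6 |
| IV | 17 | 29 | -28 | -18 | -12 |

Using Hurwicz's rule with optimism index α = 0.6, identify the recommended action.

IV

I: 0.6·26 + 0.4·(-26) = 5.2
II: 0.6·22 + 0.4·(-28) = 2
III: 0.6·17 + 0.4·(-22) = 1.4
IV: 0.6·29 + 0.4·(-28) = 6.2
Highest Hurwicz score = 6.2 → IV.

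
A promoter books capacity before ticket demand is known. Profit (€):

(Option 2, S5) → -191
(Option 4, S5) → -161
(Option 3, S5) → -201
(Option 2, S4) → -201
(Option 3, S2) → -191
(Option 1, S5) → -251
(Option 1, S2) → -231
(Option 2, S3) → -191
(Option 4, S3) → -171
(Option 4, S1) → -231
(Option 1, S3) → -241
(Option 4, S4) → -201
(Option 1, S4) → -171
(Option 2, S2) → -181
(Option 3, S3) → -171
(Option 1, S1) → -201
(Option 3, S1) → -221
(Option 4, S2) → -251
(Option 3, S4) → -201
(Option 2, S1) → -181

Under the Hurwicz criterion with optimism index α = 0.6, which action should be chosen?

Option 2

Option 1: 0.6·(-171) + 0.4·(-251) = -203
Option 2: 0.6·(-181) + 0.4·(-201) = -189
Option 3: 0.6·(-171) + 0.4·(-221) = -191
Option 4: 0.6·(-161) + 0.4·(-251) = -197
Highest Hurwicz score = -189 → Option 2.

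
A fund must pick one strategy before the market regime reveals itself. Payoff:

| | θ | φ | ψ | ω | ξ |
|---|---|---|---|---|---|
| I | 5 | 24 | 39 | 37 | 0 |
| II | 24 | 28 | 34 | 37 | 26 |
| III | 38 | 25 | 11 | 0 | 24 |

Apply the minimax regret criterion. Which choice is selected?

II

Column bests: θ=38, φ=28, ψ=39, ω=37, ξ=26.
I regrets: 33, 4, 0, 0, 26 → max 33
II regrets: 14, 0, 5, 0, 0 → max 14
III regrets: 0, 3, 28, 37, 2 → max 37
Smallest max regret = 14 → II.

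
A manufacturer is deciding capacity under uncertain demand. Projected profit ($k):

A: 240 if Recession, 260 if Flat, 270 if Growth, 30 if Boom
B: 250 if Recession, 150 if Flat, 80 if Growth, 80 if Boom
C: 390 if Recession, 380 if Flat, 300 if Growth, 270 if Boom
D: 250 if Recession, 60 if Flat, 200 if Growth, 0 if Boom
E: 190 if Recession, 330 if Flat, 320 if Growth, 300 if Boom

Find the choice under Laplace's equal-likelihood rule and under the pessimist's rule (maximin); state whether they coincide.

Row averages: A=200, B=140, C=335, D=127.5, E=285
Highest average = 335 → C.
Row minima: A=30, B=80, C=270, D=0, E=190
Best worst-case = 270 → C.

laplace → C; maximin → C (agree)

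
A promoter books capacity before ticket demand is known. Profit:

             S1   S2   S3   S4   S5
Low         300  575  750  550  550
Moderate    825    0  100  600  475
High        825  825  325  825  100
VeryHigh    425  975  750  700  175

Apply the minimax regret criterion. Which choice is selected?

Column bests: S1=825, S2=975, S3=750, S4=825, S5=550.
Low regrets: 525, 400, 0, 275, 0 → max 525
Moderate regrets: 0, 975, 650, 225, 75 → max 975
High regrets: 0, 150, 425, 0, 450 → max 450
VeryHigh regrets: 400, 0, 0, 125, 375 → max 400
Smallest max regret = 400 → VeryHigh.

VeryHigh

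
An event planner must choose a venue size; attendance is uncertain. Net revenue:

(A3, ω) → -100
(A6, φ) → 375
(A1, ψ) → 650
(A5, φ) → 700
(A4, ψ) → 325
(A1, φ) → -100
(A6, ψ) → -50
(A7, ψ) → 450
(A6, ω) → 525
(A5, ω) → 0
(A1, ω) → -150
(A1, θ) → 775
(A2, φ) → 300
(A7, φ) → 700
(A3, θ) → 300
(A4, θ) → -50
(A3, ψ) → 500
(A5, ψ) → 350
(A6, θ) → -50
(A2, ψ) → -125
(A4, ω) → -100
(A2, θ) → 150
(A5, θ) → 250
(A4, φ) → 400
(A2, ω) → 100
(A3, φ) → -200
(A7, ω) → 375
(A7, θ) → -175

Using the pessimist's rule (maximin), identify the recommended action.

A5

Row minima: A1=-150, A2=-125, A3=-200, A4=-100, A5=0, A6=-50, A7=-175
Best worst-case = 0 → A5.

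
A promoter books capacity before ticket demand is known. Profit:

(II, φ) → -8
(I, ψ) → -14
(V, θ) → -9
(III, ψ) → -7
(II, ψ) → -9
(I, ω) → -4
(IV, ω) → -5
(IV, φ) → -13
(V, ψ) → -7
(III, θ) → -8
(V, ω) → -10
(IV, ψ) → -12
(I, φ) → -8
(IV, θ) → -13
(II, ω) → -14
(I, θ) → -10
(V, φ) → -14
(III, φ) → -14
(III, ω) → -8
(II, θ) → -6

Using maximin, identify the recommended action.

Row minima: I=-14, II=-14, III=-14, IV=-13, V=-14
Best worst-case = -13 → IV.

IV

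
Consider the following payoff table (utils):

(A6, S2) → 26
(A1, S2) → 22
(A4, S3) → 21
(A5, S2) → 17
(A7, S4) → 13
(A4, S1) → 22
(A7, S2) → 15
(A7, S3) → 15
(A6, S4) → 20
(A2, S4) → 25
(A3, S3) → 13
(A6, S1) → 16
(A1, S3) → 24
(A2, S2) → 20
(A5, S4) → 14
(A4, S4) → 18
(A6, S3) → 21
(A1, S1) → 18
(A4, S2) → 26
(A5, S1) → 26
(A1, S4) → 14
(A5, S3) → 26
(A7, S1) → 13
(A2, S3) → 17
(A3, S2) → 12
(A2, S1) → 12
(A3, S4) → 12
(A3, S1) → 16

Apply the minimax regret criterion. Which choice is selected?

A4

Column bests: S1=26, S2=26, S3=26, S4=25.
A1 regrets: 8, 4, 2, 11 → max 11
A2 regrets: 14, 6, 9, 0 → max 14
A3 regrets: 10, 14, 13, 13 → max 14
A4 regrets: 4, 0, 5, 7 → max 7
A5 regrets: 0, 9, 0, 11 → max 11
A6 regrets: 10, 0, 5, 5 → max 10
A7 regrets: 13, 11, 11, 12 → max 13
Smallest max regret = 7 → A4.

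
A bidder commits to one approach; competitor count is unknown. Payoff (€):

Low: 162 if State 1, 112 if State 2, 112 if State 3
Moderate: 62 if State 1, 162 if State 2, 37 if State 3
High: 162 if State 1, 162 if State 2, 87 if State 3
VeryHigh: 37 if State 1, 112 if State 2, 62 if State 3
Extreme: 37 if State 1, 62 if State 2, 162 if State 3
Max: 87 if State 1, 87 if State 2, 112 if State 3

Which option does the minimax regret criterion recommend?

Column bests: State 1=162, State 2=162, State 3=162.
Low regrets: 0, 50, 50 → max 50
Moderate regrets: 100, 0, 125 → max 125
High regrets: 0, 0, 75 → max 75
VeryHigh regrets: 125, 50, 100 → max 125
Extreme regrets: 125, 100, 0 → max 125
Max regrets: 75, 75, 50 → max 75
Smallest max regret = 50 → Low.

Low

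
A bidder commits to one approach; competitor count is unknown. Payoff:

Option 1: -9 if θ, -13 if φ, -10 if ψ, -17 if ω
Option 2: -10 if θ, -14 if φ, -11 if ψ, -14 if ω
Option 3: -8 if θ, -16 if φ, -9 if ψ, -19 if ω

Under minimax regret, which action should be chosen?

Option 2

Column bests: θ=-8, φ=-13, ψ=-9, ω=-14.
Option 1 regrets: 1, 0, 1, 3 → max 3
Option 2 regrets: 2, 1, 2, 0 → max 2
Option 3 regrets: 0, 3, 0, 5 → max 5
Smallest max regret = 2 → Option 2.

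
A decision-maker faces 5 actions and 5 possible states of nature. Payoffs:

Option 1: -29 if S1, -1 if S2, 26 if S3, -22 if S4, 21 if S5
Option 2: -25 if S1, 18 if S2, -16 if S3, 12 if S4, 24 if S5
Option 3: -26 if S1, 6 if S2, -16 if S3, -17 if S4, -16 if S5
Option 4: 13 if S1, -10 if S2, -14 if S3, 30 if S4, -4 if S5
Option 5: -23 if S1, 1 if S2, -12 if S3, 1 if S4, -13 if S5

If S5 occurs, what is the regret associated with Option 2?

0

Best payoff under S5 is 24.
Regret = 24 − 24 = 0.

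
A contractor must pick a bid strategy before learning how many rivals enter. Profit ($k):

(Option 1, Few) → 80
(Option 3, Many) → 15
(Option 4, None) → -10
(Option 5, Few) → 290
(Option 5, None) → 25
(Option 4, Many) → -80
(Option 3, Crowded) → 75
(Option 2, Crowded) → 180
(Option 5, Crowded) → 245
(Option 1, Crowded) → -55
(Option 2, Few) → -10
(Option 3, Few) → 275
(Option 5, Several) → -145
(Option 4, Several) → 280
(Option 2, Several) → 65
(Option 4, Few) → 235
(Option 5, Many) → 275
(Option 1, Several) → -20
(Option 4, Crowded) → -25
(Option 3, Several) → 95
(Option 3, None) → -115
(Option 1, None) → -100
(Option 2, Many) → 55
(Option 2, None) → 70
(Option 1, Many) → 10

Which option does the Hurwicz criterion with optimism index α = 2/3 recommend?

Option 1: 2/3·80 + 1/3·(-100) = 20
Option 2: 2/3·180 + 1/3·(-10) = 350/3
Option 3: 2/3·275 + 1/3·(-115) = 145
Option 4: 2/3·280 + 1/3·(-80) = 160
Option 5: 2/3·290 + 1/3·(-145) = 145
Highest Hurwicz score = 160 → Option 4.

Option 4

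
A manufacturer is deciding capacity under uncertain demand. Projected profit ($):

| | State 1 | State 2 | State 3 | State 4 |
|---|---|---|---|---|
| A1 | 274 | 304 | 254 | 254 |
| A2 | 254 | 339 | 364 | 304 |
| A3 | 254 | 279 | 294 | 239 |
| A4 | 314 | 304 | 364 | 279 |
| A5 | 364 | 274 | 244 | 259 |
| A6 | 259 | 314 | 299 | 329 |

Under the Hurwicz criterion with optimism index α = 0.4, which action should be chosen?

A1: 0.4·304 + 0.6·254 = 274
A2: 0.4·364 + 0.6·254 = 298
A3: 0.4·294 + 0.6·239 = 261
A4: 0.4·364 + 0.6·279 = 313
A5: 0.4·364 + 0.6·244 = 292
A6: 0.4·329 + 0.6·259 = 287
Highest Hurwicz score = 313 → A4.

A4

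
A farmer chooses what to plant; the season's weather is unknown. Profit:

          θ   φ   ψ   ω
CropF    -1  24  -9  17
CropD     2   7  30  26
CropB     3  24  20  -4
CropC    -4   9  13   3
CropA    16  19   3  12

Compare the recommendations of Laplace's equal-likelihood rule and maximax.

Row averages: CropF=7.75, CropD=16.25, CropB=10.75, CropC=5.25, CropA=12.5
Highest average = 16.25 → CropD.
Row maxima: CropF=24, CropD=30, CropB=24, CropC=13, CropA=19
Best best-case = 30 → CropD.

laplace → CropD; maximax → CropD (agree)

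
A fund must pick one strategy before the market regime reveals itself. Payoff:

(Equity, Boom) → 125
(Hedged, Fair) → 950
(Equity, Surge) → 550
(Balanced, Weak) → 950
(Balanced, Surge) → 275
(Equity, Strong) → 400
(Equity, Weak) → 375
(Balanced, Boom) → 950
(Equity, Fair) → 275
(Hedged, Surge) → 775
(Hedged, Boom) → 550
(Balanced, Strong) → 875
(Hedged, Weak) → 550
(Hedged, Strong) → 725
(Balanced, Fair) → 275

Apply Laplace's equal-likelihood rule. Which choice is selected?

Hedged

Row averages: Hedged=710, Balanced=665, Equity=345
Highest average = 710 → Hedged.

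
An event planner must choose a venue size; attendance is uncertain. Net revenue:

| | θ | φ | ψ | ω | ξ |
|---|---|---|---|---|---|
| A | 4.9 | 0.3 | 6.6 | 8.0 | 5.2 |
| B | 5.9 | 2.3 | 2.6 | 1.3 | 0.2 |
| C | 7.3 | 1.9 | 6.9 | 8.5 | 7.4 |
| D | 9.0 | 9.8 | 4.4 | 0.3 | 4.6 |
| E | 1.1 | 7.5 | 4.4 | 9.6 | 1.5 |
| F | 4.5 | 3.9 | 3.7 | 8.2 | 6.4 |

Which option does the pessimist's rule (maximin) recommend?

Row minima: A=0.3, B=0.2, C=1.9, D=0.3, E=1.1, F=3.7
Best worst-case = 3.7 → F.

F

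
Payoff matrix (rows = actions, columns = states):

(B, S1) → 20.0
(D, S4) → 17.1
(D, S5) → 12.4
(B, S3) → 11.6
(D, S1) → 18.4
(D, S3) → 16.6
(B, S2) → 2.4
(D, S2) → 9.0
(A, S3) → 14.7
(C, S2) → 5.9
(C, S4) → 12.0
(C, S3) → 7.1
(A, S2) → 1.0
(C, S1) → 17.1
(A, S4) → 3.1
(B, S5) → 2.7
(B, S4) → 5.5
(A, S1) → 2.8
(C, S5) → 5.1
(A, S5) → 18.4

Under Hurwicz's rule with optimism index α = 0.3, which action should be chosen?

D

A: 0.3·18.4 + 0.7·1.0 = 6.22
B: 0.3·20.0 + 0.7·2.4 = 7.68
C: 0.3·17.1 + 0.7·5.1 = 8.7
D: 0.3·18.4 + 0.7·9.0 = 11.82
Highest Hurwicz score = 11.82 → D.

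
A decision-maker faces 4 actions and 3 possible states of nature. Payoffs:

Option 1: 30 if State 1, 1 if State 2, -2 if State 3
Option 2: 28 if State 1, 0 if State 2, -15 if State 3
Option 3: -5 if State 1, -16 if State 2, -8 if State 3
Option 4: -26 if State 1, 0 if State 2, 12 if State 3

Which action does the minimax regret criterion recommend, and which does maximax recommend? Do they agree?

Column bests: State 1=30, State 2=1, State 3=12.
Option 1 regrets: 0, 0, 14 → max 14
Option 2 regrets: 2, 1, 27 → max 27
Option 3 regrets: 35, 17, 20 → max 35
Option 4 regrets: 56, 1, 0 → max 56
Smallest max regret = 14 → Option 1.
Row maxima: Option 1=30, Option 2=28, Option 3=-5, Option 4=12
Best best-case = 30 → Option 1.

minimax regret → Option 1; maximax → Option 1 (agree)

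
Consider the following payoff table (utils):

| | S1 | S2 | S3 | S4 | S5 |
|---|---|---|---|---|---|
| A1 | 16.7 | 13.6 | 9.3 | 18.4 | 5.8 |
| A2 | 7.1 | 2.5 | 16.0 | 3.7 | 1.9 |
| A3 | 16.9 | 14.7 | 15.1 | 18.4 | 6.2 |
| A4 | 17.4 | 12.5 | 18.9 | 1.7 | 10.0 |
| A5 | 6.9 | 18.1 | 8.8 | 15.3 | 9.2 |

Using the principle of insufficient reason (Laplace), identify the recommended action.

A3

Row averages: A1=12.76, A2=6.24, A3=14.26, A4=12.1, A5=11.66
Highest average = 14.26 → A3.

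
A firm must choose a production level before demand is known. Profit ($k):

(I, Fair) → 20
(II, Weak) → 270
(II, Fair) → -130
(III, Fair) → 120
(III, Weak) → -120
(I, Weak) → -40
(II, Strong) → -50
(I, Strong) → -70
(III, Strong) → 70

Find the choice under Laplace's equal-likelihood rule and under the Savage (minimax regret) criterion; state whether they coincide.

Row averages: I=-30, II=30, III=70/3
Highest average = 30 → II.
Column bests: Weak=270, Fair=120, Strong=70.
I regrets: 310, 100, 140 → max 310
II regrets: 0, 250, 120 → max 250
III regrets: 390, 0, 0 → max 390
Smallest max regret = 250 → II.

laplace → II; minimax regret → II (agree)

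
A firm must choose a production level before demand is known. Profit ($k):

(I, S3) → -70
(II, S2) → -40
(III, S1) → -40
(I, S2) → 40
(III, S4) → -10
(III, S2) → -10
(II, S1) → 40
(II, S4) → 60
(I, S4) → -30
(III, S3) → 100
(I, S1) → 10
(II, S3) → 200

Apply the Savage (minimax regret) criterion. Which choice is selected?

II

Column bests: S1=40, S2=40, S3=200, S4=60.
I regrets: 30, 0, 270, 90 → max 270
II regrets: 0, 80, 0, 0 → max 80
III regrets: 80, 50, 100, 70 → max 100
Smallest max regret = 80 → II.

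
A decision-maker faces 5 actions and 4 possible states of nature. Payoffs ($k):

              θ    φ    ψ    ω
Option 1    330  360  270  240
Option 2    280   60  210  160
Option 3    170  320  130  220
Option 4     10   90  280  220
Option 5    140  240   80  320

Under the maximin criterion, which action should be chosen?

Row minima: Option 1=240, Option 2=60, Option 3=130, Option 4=10, Option 5=80
Best worst-case = 240 → Option 1.

Option 1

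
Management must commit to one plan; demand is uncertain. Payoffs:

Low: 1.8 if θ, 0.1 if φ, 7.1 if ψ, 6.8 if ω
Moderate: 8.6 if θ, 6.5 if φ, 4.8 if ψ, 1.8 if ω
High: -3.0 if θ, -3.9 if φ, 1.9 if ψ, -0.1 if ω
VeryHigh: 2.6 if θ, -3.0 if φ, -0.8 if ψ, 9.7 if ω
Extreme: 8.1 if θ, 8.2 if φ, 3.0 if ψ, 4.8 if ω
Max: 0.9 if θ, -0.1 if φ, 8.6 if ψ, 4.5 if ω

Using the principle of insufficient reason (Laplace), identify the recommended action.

Extreme

Row averages: Low=3.95, Moderate=5.425, High=-1.275, VeryHigh=2.125, Extreme=6.025, Max=3.475
Highest average = 6.025 → Extreme.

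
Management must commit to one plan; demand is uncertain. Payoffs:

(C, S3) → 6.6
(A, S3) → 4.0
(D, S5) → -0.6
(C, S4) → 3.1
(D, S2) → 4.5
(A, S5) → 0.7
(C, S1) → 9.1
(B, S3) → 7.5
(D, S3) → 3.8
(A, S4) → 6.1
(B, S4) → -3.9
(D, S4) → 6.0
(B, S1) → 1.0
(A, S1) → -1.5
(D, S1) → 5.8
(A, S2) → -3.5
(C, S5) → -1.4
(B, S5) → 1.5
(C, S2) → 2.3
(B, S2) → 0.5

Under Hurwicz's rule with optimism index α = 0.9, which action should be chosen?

A: 0.9·6.1 + 0.1·(-3.5) = 5.14
B: 0.9·7.5 + 0.1·(-3.9) = 6.36
C: 0.9·9.1 + 0.1·(-1.4) = 8.05
D: 0.9·6.0 + 0.1·(-0.6) = 5.34
Highest Hurwicz score = 8.05 → C.

C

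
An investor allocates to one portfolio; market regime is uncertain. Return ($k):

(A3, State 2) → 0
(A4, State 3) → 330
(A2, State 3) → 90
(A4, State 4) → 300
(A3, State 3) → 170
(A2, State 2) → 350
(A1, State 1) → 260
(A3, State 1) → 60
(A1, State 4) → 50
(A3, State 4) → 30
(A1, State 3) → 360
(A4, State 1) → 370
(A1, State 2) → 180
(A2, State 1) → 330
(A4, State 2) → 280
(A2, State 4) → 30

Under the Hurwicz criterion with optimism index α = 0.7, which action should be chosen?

A1: 0.7·360 + 0.3·50 = 267
A2: 0.7·350 + 0.3·30 = 254
A3: 0.7·170 + 0.3·0 = 119
A4: 0.7·370 + 0.3·280 = 343
Highest Hurwicz score = 343 → A4.

A4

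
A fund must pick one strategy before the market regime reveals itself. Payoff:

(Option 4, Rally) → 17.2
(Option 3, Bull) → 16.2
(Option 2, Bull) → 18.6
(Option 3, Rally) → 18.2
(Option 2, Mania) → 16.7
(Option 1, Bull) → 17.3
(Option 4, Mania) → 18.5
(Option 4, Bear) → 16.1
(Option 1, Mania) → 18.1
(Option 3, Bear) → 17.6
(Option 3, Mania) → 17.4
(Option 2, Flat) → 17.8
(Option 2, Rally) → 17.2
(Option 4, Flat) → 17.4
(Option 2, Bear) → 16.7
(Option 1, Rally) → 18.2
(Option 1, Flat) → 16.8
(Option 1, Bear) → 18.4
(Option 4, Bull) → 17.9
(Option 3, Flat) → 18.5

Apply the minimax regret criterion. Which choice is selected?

Column bests: Bear=18.4, Flat=18.5, Bull=18.6, Rally=18.2, Mania=18.5.
Option 1 regrets: 0.0, 1.7, 1.3, 0.0, 0.4 → max 1.7
Option 2 regrets: 1.7, 0.7, 0.0, 1.0, 1.8 → max 1.8
Option 3 regrets: 0.8, 0.0, 2.4, 0.0, 1.1 → max 2.4
Option 4 regrets: 2.3, 1.1, 0.7, 1.0, 0.0 → max 2.3
Smallest max regret = 1.7 → Option 1.

Option 1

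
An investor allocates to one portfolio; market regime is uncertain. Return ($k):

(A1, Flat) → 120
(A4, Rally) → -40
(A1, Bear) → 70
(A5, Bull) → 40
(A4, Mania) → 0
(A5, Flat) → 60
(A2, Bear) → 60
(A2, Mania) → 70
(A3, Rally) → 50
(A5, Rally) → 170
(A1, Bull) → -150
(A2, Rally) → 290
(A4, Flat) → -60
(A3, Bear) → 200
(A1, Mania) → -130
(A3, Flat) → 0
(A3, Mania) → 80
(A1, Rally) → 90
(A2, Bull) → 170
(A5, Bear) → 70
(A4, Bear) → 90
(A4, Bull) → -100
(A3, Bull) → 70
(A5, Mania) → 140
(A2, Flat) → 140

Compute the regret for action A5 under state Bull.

Best payoff under Bull is 170.
Regret = 170 − 40 = 130.

130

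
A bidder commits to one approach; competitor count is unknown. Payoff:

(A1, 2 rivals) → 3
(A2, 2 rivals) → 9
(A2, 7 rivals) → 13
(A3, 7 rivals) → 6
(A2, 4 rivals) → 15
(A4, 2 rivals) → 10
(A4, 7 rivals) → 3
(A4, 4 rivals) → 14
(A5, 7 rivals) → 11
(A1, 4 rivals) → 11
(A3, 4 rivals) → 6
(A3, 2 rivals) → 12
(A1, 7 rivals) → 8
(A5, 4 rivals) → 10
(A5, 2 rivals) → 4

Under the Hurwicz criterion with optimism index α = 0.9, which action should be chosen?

A2

A1: 0.9·11 + 0.1·3 = 10.2
A2: 0.9·15 + 0.1·9 = 14.4
A3: 0.9·12 + 0.1·6 = 11.4
A4: 0.9·14 + 0.1·3 = 12.9
A5: 0.9·11 + 0.1·4 = 10.3
Highest Hurwicz score = 14.4 → A2.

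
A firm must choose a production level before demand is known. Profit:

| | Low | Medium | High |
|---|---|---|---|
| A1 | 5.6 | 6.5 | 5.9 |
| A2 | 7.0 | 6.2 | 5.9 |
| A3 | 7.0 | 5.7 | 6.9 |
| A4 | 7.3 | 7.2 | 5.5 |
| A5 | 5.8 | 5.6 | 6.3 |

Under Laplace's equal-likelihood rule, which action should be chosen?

Row averages: A1=6, A2=191/30, A3=98/15, A4=20/3, A5=5.9
Highest average = 20/3 → A4.

A4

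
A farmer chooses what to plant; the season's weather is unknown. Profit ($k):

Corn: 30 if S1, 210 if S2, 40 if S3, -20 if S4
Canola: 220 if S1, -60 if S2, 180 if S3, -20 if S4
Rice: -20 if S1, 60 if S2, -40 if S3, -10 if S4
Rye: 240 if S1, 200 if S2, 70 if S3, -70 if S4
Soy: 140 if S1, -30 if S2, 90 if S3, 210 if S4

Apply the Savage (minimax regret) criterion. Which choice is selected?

Column bests: S1=240, S2=210, S3=180, S4=210.
Corn regrets: 210, 0, 140, 230 → max 230
Canola regrets: 20, 270, 0, 230 → max 270
Rice regrets: 260, 150, 220, 220 → max 260
Rye regrets: 0, 10, 110, 280 → max 280
Soy regrets: 100, 240, 90, 0 → max 240
Smallest max regret = 230 → Corn.

Corn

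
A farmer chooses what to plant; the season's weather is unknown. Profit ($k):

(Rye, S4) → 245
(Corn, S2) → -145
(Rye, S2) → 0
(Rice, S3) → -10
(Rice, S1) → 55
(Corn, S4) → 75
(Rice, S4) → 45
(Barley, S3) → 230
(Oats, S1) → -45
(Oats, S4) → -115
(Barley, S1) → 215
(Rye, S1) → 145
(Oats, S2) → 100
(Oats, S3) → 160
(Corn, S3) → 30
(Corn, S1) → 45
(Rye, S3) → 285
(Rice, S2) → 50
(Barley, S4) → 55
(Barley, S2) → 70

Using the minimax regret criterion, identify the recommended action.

Rye

Column bests: S1=215, S2=100, S3=285, S4=245.
Rice regrets: 160, 50, 295, 200 → max 295
Oats regrets: 260, 0, 125, 360 → max 360
Rye regrets: 70, 100, 0, 0 → max 100
Corn regrets: 170, 245, 255, 170 → max 255
Barley regrets: 0, 30, 55, 190 → max 190
Smallest max regret = 100 → Rye.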